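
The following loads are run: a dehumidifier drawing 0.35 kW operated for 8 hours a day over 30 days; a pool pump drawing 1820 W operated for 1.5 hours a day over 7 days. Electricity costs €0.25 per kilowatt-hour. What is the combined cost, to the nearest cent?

dehumidifier: Runtime = 8 h/day × 30 days = 240 h
dehumidifier: 0.35 kW × 240 h = 84 kWh
pool pump: Runtime = 1.5 h/day × 7 days = 10.5 h
pool pump: 1.82 kW × 10.5 h = 19.11 kWh
Total energy = 103.11 kWh
Cost = 103.11 × €0.25 = €25.78

€25.78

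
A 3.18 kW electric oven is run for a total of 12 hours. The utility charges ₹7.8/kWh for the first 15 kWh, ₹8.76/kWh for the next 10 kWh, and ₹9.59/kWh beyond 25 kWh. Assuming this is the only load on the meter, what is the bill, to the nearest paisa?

Energy = 3.18 kW × 12 h = 38.16 kWh
Tier 1 (0–15 kWh): 15 × ₹7.8 = ₹117
Tier 2 (15–25 kWh): 10 × ₹8.76 = ₹87.6
Above 25 kWh: 13.16 × ₹9.59 = ₹126.2044
Bill = ₹330.80

₹330.80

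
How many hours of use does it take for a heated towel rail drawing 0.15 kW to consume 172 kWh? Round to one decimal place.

Hours = 172 kWh ÷ 0.15 kW = 1146.7 h

1146.7 h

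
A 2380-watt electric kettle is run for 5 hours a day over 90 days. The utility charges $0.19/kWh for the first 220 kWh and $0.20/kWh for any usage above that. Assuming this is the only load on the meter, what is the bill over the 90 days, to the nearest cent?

Runtime = 5 h/day × 90 days = 450 h
Energy = 2.38 kW × 450 h = 1071 kWh
Tier 1 (0–220 kWh): 220 × $0.19 = $41.8
Above 220 kWh: 851 × $0.20 = $170.2
Bill = $212.00

$212.00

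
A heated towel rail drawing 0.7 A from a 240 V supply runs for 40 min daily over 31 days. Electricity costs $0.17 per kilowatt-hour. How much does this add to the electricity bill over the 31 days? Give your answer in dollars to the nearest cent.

Power = 0.7 A × 240 V = 168 W = 0.168 kW
Runtime = 40 min × 31 = 1240 min = 20.666666… h
Energy = 0.168 kW × 20.666666… h = 3.472 kWh
Cost = 3.472 kWh × $0.17/kWh = $0.59

$0.59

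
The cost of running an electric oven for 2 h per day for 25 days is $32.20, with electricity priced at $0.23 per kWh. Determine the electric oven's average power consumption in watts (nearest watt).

Energy = $32.20 ÷ $0.23/kWh = 140 kWh
Runtime = 2 h/day × 25 days = 50 h
Power = 140 kWh ÷ 50 h = 2.8 kW = 2800 W

2800 W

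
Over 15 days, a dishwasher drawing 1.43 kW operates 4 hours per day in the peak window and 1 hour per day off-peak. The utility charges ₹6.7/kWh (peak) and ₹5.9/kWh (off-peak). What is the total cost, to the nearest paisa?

₹701.42

Peak energy = 1.43 kW × 4 h × 15 = 85.8 kWh
Off-peak energy = 1.43 kW × 1 h × 15 = 21.45 kWh
Cost = 85.8 × ₹6.7 + 21.45 × ₹5.9 = ₹574.86 + ₹126.555 = ₹701.42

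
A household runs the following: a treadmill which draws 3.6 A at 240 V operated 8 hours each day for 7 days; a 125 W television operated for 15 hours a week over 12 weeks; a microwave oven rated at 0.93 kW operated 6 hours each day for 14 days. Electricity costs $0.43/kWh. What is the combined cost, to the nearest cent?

$64.07

treadmill: Power = 3.6 A × 240 V = 864 W = 0.864 kW
treadmill: Runtime = 8 h/day × 7 days = 56 h
treadmill: 0.864 kW × 56 h = 48.384 kWh
television: Runtime = 15 h/week × 12 weeks = 180 h
television: 0.125 kW × 180 h = 22.5 kWh
microwave oven: Runtime = 6 h/day × 14 days = 84 h
microwave oven: 0.93 kW × 84 h = 78.12 kWh
Total energy = 149.004 kWh
Cost = 149.004 × $0.43 = $64.07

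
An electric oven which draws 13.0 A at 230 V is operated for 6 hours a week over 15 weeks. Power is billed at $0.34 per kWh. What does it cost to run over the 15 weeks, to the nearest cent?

$91.49

Power = 13.0 A × 230 V = 2990 W = 2.99 kW
Runtime = 6 h/week × 15 weeks = 90 h
Energy = 2.99 kW × 90 h = 269.1 kWh
Cost = 269.1 kWh × $0.34/kWh = $91.49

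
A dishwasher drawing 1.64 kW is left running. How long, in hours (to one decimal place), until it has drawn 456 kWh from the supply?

Hours = 456 kWh ÷ 1.64 kW = 278.0 h

278.0 h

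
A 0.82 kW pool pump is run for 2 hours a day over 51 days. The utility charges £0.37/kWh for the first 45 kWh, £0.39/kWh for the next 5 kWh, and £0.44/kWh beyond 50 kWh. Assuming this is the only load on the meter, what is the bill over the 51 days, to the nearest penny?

£33.40

Runtime = 2 h/day × 51 days = 102 h
Energy = 0.82 kW × 102 h = 83.64 kWh
Tier 1 (0–45 kWh): 45 × £0.37 = £16.65
Tier 2 (45–50 kWh): 5 × £0.39 = £1.95
Above 50 kWh: 33.64 × £0.44 = £14.8016
Bill = £33.40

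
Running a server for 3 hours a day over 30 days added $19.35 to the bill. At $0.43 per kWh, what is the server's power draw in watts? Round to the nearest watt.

500 W

Energy = $19.35 ÷ $0.43/kWh = 45 kWh
Runtime = 3 h/day × 30 days = 90 h
Power = 45 kWh ÷ 90 h = 0.5 kW = 500 W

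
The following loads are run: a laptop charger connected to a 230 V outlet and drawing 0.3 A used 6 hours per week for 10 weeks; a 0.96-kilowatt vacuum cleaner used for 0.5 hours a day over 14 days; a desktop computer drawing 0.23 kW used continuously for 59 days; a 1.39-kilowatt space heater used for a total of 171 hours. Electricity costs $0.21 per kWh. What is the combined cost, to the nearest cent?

laptop charger: Power = 0.3 A × 230 V = 69 W = 0.069 kW
laptop charger: Runtime = 6 h/week × 10 weeks = 60 h
laptop charger: 0.069 kW × 60 h = 4.14 kWh
vacuum cleaner: Runtime = 0.5 h/day × 14 days = 7 h
vacuum cleaner: 0.96 kW × 7 h = 6.72 kWh
desktop computer: Runtime = 24 h × 59 = 1416 h
desktop computer: 0.23 kW × 1416 h = 325.68 kWh
space heater: 1.39 kW × 171 h = 237.69 kWh
Total energy = 574.23 kWh
Cost = 574.23 × $0.21 = $120.59

$120.59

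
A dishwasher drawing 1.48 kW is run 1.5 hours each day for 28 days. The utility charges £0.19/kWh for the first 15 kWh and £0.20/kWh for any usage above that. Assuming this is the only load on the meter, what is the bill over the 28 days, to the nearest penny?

£12.28

Runtime = 1.5 h/day × 28 days = 42 h
Energy = 1.48 kW × 42 h = 62.16 kWh
Tier 1 (0–15 kWh): 15 × £0.19 = £2.85
Above 15 kWh: 47.16 × £0.20 = £9.432
Bill = £12.28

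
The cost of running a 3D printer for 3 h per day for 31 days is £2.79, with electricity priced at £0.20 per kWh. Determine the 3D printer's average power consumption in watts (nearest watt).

150 W

Energy = £2.79 ÷ £0.20/kWh = 13.95 kWh
Runtime = 3 h/day × 31 days = 93 h
Power = 13.95 kWh ÷ 93 h = 0.15 kW = 150 W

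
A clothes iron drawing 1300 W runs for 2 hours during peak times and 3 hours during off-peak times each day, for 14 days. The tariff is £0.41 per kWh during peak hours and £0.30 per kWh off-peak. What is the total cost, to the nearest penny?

£31.30

Peak energy = 1.3 kW × 2 h × 14 = 36.4 kWh
Off-peak energy = 1.3 kW × 3 h × 14 = 54.6 kWh
Cost = 36.4 × £0.41 + 54.6 × £0.30 = £14.924 + £16.38 = £31.30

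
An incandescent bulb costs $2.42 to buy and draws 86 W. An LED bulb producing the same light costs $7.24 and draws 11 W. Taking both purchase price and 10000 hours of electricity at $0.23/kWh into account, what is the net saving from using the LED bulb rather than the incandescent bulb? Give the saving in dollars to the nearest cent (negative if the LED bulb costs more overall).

$167.68

incandescent bulb: $2.42 + (86/1000) kW × 10000 h × $0.23 = $2.42 + $197.8 = $200.22
LED bulb: $7.24 + (11/1000) kW × 10000 h × $0.23 = $7.24 + $25.3 = $32.54
Saving = $200.22 − $32.54 = $167.68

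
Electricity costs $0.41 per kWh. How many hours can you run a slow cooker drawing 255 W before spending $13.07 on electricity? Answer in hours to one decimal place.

Energy available = $13.07 ÷ $0.41/kWh = 31.878 kWh
Hours = 31.878 kWh ÷ 0.255 kW = 125.0 h

125.0 h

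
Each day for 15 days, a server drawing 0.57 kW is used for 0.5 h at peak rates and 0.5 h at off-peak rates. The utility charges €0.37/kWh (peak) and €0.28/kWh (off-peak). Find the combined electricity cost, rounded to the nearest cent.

Peak energy = 0.57 kW × 0.5 h × 15 = 4.275 kWh
Off-peak energy = 0.57 kW × 0.5 h × 15 = 4.275 kWh
Cost = 4.275 × €0.37 + 4.275 × €0.28 = €1.58175 + €1.197 = €2.78

€2.78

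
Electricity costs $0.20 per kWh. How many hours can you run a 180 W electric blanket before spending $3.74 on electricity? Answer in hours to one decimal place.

103.9 h

Energy available = $3.74 ÷ $0.20/kWh = 18.7 kWh
Hours = 18.7 kWh ÷ 0.18 kW = 103.9 h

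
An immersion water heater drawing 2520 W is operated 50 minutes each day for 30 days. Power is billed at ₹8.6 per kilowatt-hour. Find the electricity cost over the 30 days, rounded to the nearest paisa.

₹541.80

Runtime = 50 min × 30 = 1500 min = 25 h
Energy = 2.52 kW × 25 h = 63 kWh
Cost = 63 kWh × ₹8.6/kWh = ₹541.80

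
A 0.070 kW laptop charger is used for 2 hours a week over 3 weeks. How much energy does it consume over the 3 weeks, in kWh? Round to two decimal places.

0.42 kWh

Runtime = 2 h/week × 3 weeks = 6 h
Energy = 0.07 kW × 6 h = 0.42 kWh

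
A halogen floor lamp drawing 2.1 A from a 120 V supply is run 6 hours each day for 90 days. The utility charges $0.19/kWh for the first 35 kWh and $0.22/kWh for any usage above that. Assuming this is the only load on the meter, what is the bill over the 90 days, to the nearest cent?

$28.89

Power = 2.1 A × 120 V = 252 W = 0.252 kW
Runtime = 6 h/day × 90 days = 540 h
Energy = 0.252 kW × 540 h = 136.08 kWh
Tier 1 (0–35 kWh): 35 × $0.19 = $6.65
Above 35 kWh: 101.08 × $0.22 = $22.2376
Bill = $28.89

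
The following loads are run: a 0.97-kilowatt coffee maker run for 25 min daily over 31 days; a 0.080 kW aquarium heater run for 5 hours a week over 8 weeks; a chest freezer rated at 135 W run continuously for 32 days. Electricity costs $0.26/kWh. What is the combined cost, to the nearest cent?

$31.05

coffee maker: Runtime = 25 min × 31 = 775 min = 12.916666… h
coffee maker: 0.97 kW × 12.916666… h = 12.529166… kWh
aquarium heater: Runtime = 5 h/week × 8 weeks = 40 h
aquarium heater: 0.08 kW × 40 h = 3.2 kWh
chest freezer: Runtime = 24 h × 32 = 768 h
chest freezer: 0.135 kW × 768 h = 103.68 kWh
Total energy = 119.409166… kWh
Cost = 119.409166… × $0.26 = $31.05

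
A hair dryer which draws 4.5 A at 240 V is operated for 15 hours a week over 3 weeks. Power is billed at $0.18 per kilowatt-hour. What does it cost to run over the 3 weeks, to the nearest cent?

$8.75

Power = 4.5 A × 240 V = 1080 W = 1.08 kW
Runtime = 15 h/week × 3 weeks = 45 h
Energy = 1.08 kW × 45 h = 48.6 kWh
Cost = 48.6 kWh × $0.18/kWh = $8.75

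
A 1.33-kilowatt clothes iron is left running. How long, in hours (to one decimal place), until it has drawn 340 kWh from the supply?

Hours = 340 kWh ÷ 1.33 kW = 255.6 h

255.6 h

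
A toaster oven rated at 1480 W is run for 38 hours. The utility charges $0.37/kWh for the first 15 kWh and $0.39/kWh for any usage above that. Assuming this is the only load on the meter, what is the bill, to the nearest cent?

Energy = 1.48 kW × 38 h = 56.24 kWh
Tier 1 (0–15 kWh): 15 × $0.37 = $5.55
Above 15 kWh: 41.24 × $0.39 = $16.0836
Bill = $21.63

$21.63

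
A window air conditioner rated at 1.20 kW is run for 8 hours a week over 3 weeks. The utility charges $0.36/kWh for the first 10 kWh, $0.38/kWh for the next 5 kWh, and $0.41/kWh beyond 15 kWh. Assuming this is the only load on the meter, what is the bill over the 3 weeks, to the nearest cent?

$11.16

Runtime = 8 h/week × 3 weeks = 24 h
Energy = 1.2 kW × 24 h = 28.8 kWh
Tier 1 (0–10 kWh): 10 × $0.36 = $3.6
Tier 2 (10–15 kWh): 5 × $0.38 = $1.9
Above 15 kWh: 13.8 × $0.41 = $5.658
Bill = $11.16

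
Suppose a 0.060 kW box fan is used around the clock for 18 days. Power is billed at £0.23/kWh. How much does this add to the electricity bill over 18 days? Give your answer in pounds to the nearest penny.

£5.96

Runtime = 24 h × 18 = 432 h
Energy = 0.06 kW × 432 h = 25.92 kWh
Cost = 25.92 kWh × £0.23/kWh = £5.96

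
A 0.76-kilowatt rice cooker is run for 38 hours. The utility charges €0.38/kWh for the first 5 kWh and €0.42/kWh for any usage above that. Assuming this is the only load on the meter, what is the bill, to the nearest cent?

Energy = 0.76 kW × 38 h = 28.88 kWh
Tier 1 (0–5 kWh): 5 × €0.38 = €1.9
Above 5 kWh: 23.88 × €0.42 = €10.0296
Bill = €11.93

€11.93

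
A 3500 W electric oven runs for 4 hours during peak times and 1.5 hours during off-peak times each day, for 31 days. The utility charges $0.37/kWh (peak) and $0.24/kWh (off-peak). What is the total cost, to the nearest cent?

Peak energy = 3.5 kW × 4 h × 31 = 434 kWh
Off-peak energy = 3.5 kW × 1.5 h × 31 = 162.75 kWh
Cost = 434 × $0.37 + 162.75 × $0.24 = $160.58 + $39.06 = $199.64

$199.64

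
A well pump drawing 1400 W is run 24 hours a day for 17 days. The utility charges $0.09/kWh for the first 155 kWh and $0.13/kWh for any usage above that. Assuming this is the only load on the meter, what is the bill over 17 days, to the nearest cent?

Runtime = 24 h × 17 = 408 h
Energy = 1.4 kW × 408 h = 571.2 kWh
Tier 1 (0–155 kWh): 155 × $0.09 = $13.95
Above 155 kWh: 416.2 × $0.13 = $54.106
Bill = $68.06

$68.06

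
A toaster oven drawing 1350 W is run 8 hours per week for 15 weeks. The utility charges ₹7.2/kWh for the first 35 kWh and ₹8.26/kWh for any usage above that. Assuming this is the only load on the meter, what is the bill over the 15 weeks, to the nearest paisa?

Runtime = 8 h/week × 15 weeks = 120 h
Energy = 1.35 kW × 120 h = 162 kWh
Tier 1 (0–35 kWh): 35 × ₹7.2 = ₹252
Above 35 kWh: 127 × ₹8.26 = ₹1049.02
Bill = ₹1301.02

₹1301.02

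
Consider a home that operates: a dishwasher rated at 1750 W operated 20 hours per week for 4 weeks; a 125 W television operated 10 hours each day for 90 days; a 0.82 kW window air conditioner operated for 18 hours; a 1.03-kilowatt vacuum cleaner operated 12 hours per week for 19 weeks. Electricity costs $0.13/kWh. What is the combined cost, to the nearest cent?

dishwasher: Runtime = 20 h/week × 4 weeks = 80 h
dishwasher: 1.75 kW × 80 h = 140 kWh
television: Runtime = 10 h/day × 90 days = 900 h
television: 0.125 kW × 900 h = 112.5 kWh
window air conditioner: 0.82 kW × 18 h = 14.76 kWh
vacuum cleaner: Runtime = 12 h/week × 19 weeks = 228 h
vacuum cleaner: 1.03 kW × 228 h = 234.84 kWh
Total energy = 502.1 kWh
Cost = 502.1 × $0.13 = $65.27

$65.27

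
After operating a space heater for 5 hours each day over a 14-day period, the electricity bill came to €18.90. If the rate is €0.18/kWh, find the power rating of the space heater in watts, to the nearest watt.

Energy = €18.90 ÷ €0.18/kWh = 105 kWh
Runtime = 5 h/day × 14 days = 70 h
Power = 105 kWh ÷ 70 h = 1.5 kW = 1500 W

1500 W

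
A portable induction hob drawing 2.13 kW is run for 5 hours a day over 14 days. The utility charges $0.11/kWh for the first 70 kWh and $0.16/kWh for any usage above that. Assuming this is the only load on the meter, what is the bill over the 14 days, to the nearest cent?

Runtime = 5 h/day × 14 days = 70 h
Energy = 2.13 kW × 70 h = 149.1 kWh
Tier 1 (0–70 kWh): 70 × $0.11 = $7.7
Above 70 kWh: 79.1 × $0.16 = $12.656
Bill = $20.36

$20.36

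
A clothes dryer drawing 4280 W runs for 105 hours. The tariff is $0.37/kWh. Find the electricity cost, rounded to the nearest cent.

$166.28

Energy = 4.28 kW × 105 h = 449.4 kWh
Cost = 449.4 kWh × $0.37/kWh = $166.28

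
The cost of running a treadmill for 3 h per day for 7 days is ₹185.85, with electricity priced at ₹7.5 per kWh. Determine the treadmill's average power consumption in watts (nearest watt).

1180 W

Energy = ₹185.85 ÷ ₹7.5/kWh = 24.78 kWh
Runtime = 3 h/day × 7 days = 21 h
Power = 24.78 kWh ÷ 21 h = 1.18 kW = 1180 W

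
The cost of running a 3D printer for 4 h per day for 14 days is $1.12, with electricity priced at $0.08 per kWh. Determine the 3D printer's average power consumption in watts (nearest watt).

250 W

Energy = $1.12 ÷ $0.08/kWh = 14 kWh
Runtime = 4 h/day × 14 days = 56 h
Power = 14 kWh ÷ 56 h = 0.25 kW = 250 W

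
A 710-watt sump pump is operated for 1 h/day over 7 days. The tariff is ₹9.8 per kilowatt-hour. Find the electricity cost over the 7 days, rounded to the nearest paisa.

₹48.71

Runtime = 1 h/day × 7 days = 7 h
Energy = 0.71 kW × 7 h = 4.97 kWh
Cost = 4.97 kWh × ₹9.8/kWh = ₹48.71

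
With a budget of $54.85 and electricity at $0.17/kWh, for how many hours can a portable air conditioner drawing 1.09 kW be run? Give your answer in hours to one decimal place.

296.0 h

Energy available = $54.85 ÷ $0.17/kWh = 322.6471 kWh
Hours = 322.6471 kWh ÷ 1.09 kW = 296.0 h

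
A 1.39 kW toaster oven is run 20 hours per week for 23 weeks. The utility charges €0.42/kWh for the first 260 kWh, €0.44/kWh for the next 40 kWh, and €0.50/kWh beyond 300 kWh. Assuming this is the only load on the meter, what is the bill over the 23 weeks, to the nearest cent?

Runtime = 20 h/week × 23 weeks = 460 h
Energy = 1.39 kW × 460 h = 639.4 kWh
Tier 1 (0–260 kWh): 260 × €0.42 = €109.2
Tier 2 (260–300 kWh): 40 × €0.44 = €17.6
Above 300 kWh: 339.4 × €0.50 = €169.7
Bill = €296.50

€296.50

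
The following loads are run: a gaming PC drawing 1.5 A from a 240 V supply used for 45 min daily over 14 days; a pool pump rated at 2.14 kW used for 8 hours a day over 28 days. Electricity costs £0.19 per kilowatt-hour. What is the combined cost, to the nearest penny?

£91.80

gaming PC: Power = 1.5 A × 240 V = 360 W = 0.36 kW
gaming PC: Runtime = 45 min × 14 = 630 min = 10.5 h
gaming PC: 0.36 kW × 10.5 h = 3.78 kWh
pool pump: Runtime = 8 h/day × 28 days = 224 h
pool pump: 2.14 kW × 224 h = 479.36 kWh
Total energy = 483.14 kWh
Cost = 483.14 × £0.19 = £91.80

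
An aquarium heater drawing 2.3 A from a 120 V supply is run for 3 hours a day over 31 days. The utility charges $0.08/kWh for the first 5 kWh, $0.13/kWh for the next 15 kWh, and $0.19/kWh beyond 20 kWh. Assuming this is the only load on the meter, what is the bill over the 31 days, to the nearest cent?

$3.43

Power = 2.3 A × 120 V = 276 W = 0.276 kW
Runtime = 3 h/day × 31 days = 93 h
Energy = 0.276 kW × 93 h = 25.668 kWh
Tier 1 (0–5 kWh): 5 × $0.08 = $0.4
Tier 2 (5–20 kWh): 15 × $0.13 = $1.95
Above 20 kWh: 5.668 × $0.19 = $1.07692
Bill = $3.43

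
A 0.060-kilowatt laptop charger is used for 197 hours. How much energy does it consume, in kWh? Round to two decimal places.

Energy = 0.06 kW × 197 h = 11.82 kWh

11.82 kWh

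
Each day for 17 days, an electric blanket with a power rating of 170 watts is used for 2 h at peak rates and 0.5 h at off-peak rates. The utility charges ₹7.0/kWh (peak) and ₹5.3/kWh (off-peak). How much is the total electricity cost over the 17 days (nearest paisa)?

Peak energy = 0.17 kW × 2 h × 17 = 5.78 kWh
Off-peak energy = 0.17 kW × 0.5 h × 17 = 1.445 kWh
Cost = 5.78 × ₹7.0 + 1.445 × ₹5.3 = ₹40.46 + ₹7.6585 = ₹48.12

₹48.12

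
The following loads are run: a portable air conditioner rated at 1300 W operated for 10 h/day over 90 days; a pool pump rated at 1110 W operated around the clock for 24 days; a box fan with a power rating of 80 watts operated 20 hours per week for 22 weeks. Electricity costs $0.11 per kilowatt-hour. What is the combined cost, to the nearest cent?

portable air conditioner: Runtime = 10 h/day × 90 days = 900 h
portable air conditioner: 1.3 kW × 900 h = 1170 kWh
pool pump: Runtime = 24 h × 24 = 576 h
pool pump: 1.11 kW × 576 h = 639.36 kWh
box fan: Runtime = 20 h/week × 22 weeks = 440 h
box fan: 0.08 kW × 440 h = 35.2 kWh
Total energy = 1844.56 kWh
Cost = 1844.56 × $0.11 = $202.90

$202.90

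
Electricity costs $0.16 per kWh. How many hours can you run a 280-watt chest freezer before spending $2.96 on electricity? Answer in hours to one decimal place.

Energy available = $2.96 ÷ $0.16/kWh = 18.5 kWh
Hours = 18.5 kWh ÷ 0.28 kW = 66.1 h

66.1 h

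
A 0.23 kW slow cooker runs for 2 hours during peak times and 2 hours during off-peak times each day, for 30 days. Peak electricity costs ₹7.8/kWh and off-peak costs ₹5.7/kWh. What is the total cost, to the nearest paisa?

Peak energy = 0.23 kW × 2 h × 30 = 13.8 kWh
Off-peak energy = 0.23 kW × 2 h × 30 = 13.8 kWh
Cost = 13.8 × ₹7.8 + 13.8 × ₹5.7 = ₹107.64 + ₹78.66 = ₹186.30

₹186.30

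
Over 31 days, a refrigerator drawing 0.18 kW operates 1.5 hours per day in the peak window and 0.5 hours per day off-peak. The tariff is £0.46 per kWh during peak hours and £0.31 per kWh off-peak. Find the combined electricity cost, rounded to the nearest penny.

£4.72

Peak energy = 0.18 kW × 1.5 h × 31 = 8.37 kWh
Off-peak energy = 0.18 kW × 0.5 h × 31 = 2.79 kWh
Cost = 8.37 × £0.46 + 2.79 × £0.31 = £3.8502 + £0.8649 = £4.72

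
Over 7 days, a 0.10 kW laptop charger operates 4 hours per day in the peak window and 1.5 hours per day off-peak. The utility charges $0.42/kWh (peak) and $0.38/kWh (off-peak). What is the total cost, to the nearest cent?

Peak energy = 0.1 kW × 4 h × 7 = 2.8 kWh
Off-peak energy = 0.1 kW × 1.5 h × 7 = 1.05 kWh
Cost = 2.8 × $0.42 + 1.05 × $0.38 = $1.176 + $0.399 = $1.58

$1.58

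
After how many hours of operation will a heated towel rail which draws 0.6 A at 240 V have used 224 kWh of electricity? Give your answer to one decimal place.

1555.6 h

Power = 0.6 A × 240 V = 144 W = 0.144 kW
Hours = 224 kWh ÷ 0.144 kW = 1555.6 h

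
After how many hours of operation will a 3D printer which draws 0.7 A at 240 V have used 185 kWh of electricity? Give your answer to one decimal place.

1101.2 h

Power = 0.7 A × 240 V = 168 W = 0.168 kW
Hours = 185 kWh ÷ 0.168 kW = 1101.2 h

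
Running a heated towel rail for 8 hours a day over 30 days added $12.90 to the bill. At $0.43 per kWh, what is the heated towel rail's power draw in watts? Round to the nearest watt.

125 W

Energy = $12.90 ÷ $0.43/kWh = 30 kWh
Runtime = 8 h/day × 30 days = 240 h
Power = 30 kWh ÷ 240 h = 0.125 kW = 125 W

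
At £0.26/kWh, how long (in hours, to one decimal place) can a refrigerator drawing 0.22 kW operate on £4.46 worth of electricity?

Energy available = £4.46 ÷ £0.26/kWh = 17.1538 kWh
Hours = 17.1538 kWh ÷ 0.22 kW = 78.0 h

78.0 h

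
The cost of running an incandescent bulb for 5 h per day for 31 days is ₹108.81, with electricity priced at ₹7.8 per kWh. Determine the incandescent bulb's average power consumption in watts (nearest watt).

Energy = ₹108.81 ÷ ₹7.8/kWh = 13.95 kWh
Runtime = 5 h/day × 31 days = 155 h
Power = 13.95 kWh ÷ 155 h = 0.09 kW = 90 W

90 W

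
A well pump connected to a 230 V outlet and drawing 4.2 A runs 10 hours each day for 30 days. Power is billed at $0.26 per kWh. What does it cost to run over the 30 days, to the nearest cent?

Power = 4.2 A × 230 V = 966 W = 0.966 kW
Runtime = 10 h/day × 30 days = 300 h
Energy = 0.966 kW × 300 h = 289.8 kWh
Cost = 289.8 kWh × $0.26/kWh = $75.35

$75.35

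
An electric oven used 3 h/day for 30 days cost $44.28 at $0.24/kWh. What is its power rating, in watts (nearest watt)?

Energy = $44.28 ÷ $0.24/kWh = 184.5 kWh
Runtime = 3 h/day × 30 days = 90 h
Power = 184.5 kWh ÷ 90 h = 2.05 kW = 2050 W

2050 W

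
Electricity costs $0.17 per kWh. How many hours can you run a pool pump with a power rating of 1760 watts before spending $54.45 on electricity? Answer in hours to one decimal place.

182.0 h

Energy available = $54.45 ÷ $0.17/kWh = 320.2941 kWh
Hours = 320.2941 kWh ÷ 1.76 kW = 182.0 h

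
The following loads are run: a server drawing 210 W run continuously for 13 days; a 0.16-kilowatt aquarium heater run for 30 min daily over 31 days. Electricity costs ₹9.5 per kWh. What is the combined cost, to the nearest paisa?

₹646.00

server: Runtime = 24 h × 13 = 312 h
server: 0.21 kW × 312 h = 65.52 kWh
aquarium heater: Runtime = 30 min × 31 = 930 min = 15.5 h
aquarium heater: 0.16 kW × 15.5 h = 2.48 kWh
Total energy = 68 kWh
Cost = 68 × ₹9.5 = ₹646.00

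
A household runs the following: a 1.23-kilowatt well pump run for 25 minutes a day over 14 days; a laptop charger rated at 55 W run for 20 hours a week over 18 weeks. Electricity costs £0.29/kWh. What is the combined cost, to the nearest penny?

£7.82

well pump: Runtime = 25 min × 14 = 350 min = 5.833333… h
well pump: 1.23 kW × 5.833333… h = 7.175 kWh
laptop charger: Runtime = 20 h/week × 18 weeks = 360 h
laptop charger: 0.055 kW × 360 h = 19.8 kWh
Total energy = 26.975 kWh
Cost = 26.975 × £0.29 = £7.82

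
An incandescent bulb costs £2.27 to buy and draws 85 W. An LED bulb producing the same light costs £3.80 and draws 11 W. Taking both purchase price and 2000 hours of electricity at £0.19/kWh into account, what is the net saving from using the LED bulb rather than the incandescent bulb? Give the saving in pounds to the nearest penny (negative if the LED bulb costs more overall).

incandescent bulb: £2.27 + (85/1000) kW × 2000 h × £0.19 = £2.27 + £32.3 = £34.57
LED bulb: £3.80 + (11/1000) kW × 2000 h × £0.19 = £3.80 + £4.18 = £7.98
Saving = £34.57 − £7.98 = £26.59

£26.59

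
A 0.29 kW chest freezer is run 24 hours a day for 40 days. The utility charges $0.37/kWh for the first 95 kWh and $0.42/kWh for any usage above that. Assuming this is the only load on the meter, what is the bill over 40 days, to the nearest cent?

$112.18

Runtime = 24 h × 40 = 960 h
Energy = 0.29 kW × 960 h = 278.4 kWh
Tier 1 (0–95 kWh): 95 × $0.37 = $35.15
Above 95 kWh: 183.4 × $0.42 = $77.028
Bill = $112.18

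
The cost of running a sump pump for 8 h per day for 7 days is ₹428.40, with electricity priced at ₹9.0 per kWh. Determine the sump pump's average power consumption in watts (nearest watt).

Energy = ₹428.40 ÷ ₹9.0/kWh = 47.6 kWh
Runtime = 8 h/day × 7 days = 56 h
Power = 47.6 kWh ÷ 56 h = 0.85 kW = 850 W

850 W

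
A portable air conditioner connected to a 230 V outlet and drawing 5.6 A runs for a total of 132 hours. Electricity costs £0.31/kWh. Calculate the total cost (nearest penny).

Power = 5.6 A × 230 V = 1288 W = 1.288 kW
Energy = 1.288 kW × 132 h = 170.016 kWh
Cost = 170.016 kWh × £0.31/kWh = £52.70

£52.70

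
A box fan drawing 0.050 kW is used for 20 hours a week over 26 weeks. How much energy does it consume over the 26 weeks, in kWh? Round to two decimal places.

Runtime = 20 h/week × 26 weeks = 520 h
Energy = 0.05 kW × 520 h = 26 kWh

26.00 kWh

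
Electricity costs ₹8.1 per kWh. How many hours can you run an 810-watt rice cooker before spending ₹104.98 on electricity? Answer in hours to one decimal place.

Energy available = ₹104.98 ÷ ₹8.1/kWh = 12.9605 kWh
Hours = 12.9605 kWh ÷ 0.81 kW = 16.0 h

16.0 h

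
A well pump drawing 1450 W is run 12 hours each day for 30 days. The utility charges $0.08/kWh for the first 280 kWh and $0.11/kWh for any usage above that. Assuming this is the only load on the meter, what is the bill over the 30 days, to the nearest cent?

Runtime = 12 h/day × 30 days = 360 h
Energy = 1.45 kW × 360 h = 522 kWh
Tier 1 (0–280 kWh): 280 × $0.08 = $22.4
Above 280 kWh: 242 × $0.11 = $26.62
Bill = $49.02

$49.02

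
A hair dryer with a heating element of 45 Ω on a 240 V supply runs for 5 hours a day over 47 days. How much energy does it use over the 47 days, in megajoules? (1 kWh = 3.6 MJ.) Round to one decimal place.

1082.9 MJ

Power = V²/R = 240²/45 = 1280 W = 1.28 kW
Runtime = 5 h/day × 47 days = 235 h
Energy = 1.28 kW × 235 h = 300.8 kWh
= 300.8 × 3.6 MJ = 1082.9 MJ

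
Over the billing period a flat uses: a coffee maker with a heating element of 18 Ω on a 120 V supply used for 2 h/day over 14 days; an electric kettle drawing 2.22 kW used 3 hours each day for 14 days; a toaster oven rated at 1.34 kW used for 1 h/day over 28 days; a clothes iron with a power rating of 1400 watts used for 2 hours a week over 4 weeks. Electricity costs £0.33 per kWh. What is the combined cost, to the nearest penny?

coffee maker: Power = V²/R = 120²/18 = 800 W = 0.8 kW
coffee maker: Runtime = 2 h/day × 14 days = 28 h
coffee maker: 0.8 kW × 28 h = 22.4 kWh
electric kettle: Runtime = 3 h/day × 14 days = 42 h
electric kettle: 2.22 kW × 42 h = 93.24 kWh
toaster oven: Runtime = 1 h/day × 28 days = 28 h
toaster oven: 1.34 kW × 28 h = 37.52 kWh
clothes iron: Runtime = 2 h/week × 4 weeks = 8 h
clothes iron: 1.4 kW × 8 h = 11.2 kWh
Total energy = 164.36 kWh
Cost = 164.36 × £0.33 = £54.24

£54.24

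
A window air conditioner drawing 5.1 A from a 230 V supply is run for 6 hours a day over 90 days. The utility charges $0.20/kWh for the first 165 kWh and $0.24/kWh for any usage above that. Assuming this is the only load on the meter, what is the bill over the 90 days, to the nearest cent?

$145.42

Power = 5.1 A × 230 V = 1173 W = 1.173 kW
Runtime = 6 h/day × 90 days = 540 h
Energy = 1.173 kW × 540 h = 633.42 kWh
Tier 1 (0–165 kWh): 165 × $0.20 = $33
Above 165 kWh: 468.42 × $0.24 = $112.4208
Bill = $145.42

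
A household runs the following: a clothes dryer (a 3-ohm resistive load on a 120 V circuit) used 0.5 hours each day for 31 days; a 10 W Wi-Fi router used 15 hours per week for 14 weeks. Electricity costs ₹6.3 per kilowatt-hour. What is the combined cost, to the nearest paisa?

₹481.95

clothes dryer: Power = V²/R = 120²/3 = 4800 W = 4.8 kW
clothes dryer: Runtime = 0.5 h/day × 31 days = 15.5 h
clothes dryer: 4.8 kW × 15.5 h = 74.4 kWh
Wi-Fi router: Runtime = 15 h/week × 14 weeks = 210 h
Wi-Fi router: 0.01 kW × 210 h = 2.1 kWh
Total energy = 76.5 kWh
Cost = 76.5 × ₹6.3 = ₹481.95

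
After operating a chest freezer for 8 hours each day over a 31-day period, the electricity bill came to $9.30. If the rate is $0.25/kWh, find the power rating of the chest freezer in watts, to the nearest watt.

150 W

Energy = $9.30 ÷ $0.25/kWh = 37.2 kWh
Runtime = 8 h/day × 31 days = 248 h
Power = 37.2 kWh ÷ 248 h = 0.15 kW = 150 W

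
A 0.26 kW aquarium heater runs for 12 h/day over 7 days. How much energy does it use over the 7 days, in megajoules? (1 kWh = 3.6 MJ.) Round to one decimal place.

Runtime = 12 h/day × 7 days = 84 h
Energy = 0.26 kW × 84 h = 21.84 kWh
= 21.84 × 3.6 MJ = 78.6 MJ

78.6 MJ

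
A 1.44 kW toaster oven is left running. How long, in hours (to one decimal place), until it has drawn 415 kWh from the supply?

Hours = 415 kWh ÷ 1.44 kW = 288.2 h

288.2 h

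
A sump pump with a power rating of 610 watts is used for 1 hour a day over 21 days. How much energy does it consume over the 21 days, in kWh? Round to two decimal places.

12.81 kWh

Runtime = 1 h/day × 21 days = 21 h
Energy = 0.61 kW × 21 h = 12.81 kWh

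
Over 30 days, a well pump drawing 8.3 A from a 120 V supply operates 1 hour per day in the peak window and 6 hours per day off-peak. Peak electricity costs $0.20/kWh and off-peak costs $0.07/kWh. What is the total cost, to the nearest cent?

Power = 8.3 A × 120 V = 996 W = 0.996 kW
Peak energy = 0.996 kW × 1 h × 30 = 29.88 kWh
Off-peak energy = 0.996 kW × 6 h × 30 = 179.28 kWh
Cost = 29.88 × $0.20 + 179.28 × $0.07 = $5.976 + $12.5496 = $18.53

$18.53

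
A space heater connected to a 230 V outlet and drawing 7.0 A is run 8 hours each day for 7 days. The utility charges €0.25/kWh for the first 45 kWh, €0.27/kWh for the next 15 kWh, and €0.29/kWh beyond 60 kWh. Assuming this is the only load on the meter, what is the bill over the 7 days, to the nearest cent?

€24.05

Power = 7.0 A × 230 V = 1610 W = 1.61 kW
Runtime = 8 h/day × 7 days = 56 h
Energy = 1.61 kW × 56 h = 90.16 kWh
Tier 1 (0–45 kWh): 45 × €0.25 = €11.25
Tier 2 (45–60 kWh): 15 × €0.27 = €4.05
Above 60 kWh: 30.16 × €0.29 = €8.7464
Bill = €24.05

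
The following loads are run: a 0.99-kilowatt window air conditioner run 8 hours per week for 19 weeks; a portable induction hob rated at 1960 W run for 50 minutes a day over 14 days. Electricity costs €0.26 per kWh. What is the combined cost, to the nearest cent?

window air conditioner: Runtime = 8 h/week × 19 weeks = 152 h
window air conditioner: 0.99 kW × 152 h = 150.48 kWh
portable induction hob: Runtime = 50 min × 14 = 700 min = 11.666666… h
portable induction hob: 1.96 kW × 11.666666… h = 22.866666… kWh
Total energy = 173.346666… kWh
Cost = 173.346666… × €0.26 = €45.07

€45.07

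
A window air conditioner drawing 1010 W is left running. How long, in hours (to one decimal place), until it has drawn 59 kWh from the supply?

Hours = 59 kWh ÷ 1.01 kW = 58.4 h

58.4 h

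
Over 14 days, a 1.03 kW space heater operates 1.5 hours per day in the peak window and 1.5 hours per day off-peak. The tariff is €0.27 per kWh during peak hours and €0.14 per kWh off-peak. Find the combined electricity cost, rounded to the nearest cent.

€8.87

Peak energy = 1.03 kW × 1.5 h × 14 = 21.63 kWh
Off-peak energy = 1.03 kW × 1.5 h × 14 = 21.63 kWh
Cost = 21.63 × €0.27 + 21.63 × €0.14 = €5.8401 + €3.0282 = €8.87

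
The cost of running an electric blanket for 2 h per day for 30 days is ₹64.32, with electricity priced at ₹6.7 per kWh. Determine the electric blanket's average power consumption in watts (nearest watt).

Energy = ₹64.32 ÷ ₹6.7/kWh = 9.6 kWh
Runtime = 2 h/day × 30 days = 60 h
Power = 9.6 kWh ÷ 60 h = 0.16 kW = 160 W

160 W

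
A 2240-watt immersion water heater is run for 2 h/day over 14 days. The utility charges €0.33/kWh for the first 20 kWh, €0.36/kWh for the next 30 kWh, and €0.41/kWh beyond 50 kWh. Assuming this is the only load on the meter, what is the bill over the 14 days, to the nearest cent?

€22.62

Runtime = 2 h/day × 14 days = 28 h
Energy = 2.24 kW × 28 h = 62.72 kWh
Tier 1 (0–20 kWh): 20 × €0.33 = €6.6
Tier 2 (20–50 kWh): 30 × €0.36 = €10.8
Above 50 kWh: 12.72 × €0.41 = €5.2152
Bill = €22.62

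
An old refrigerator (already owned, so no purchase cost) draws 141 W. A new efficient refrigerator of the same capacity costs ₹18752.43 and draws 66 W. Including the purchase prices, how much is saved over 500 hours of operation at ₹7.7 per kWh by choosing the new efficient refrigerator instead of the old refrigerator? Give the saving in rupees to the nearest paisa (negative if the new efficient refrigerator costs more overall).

old refrigerator: ₹0.00 + (141/1000) kW × 500 h × ₹7.7 = ₹0.00 + ₹542.85 = ₹542.85
new efficient refrigerator: ₹18752.43 + (66/1000) kW × 500 h × ₹7.7 = ₹18752.43 + ₹254.1 = ₹19006.53
Saving = ₹542.85 − ₹19006.53 = −₹18463.68

-₹18463.68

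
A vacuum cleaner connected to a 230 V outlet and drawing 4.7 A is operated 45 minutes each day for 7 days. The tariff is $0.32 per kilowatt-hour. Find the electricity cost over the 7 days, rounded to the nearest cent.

$1.82

Power = 4.7 A × 230 V = 1081 W = 1.081 kW
Runtime = 45 min × 7 = 315 min = 5.25 h
Energy = 1.081 kW × 5.25 h = 5.67525 kWh
Cost = 5.67525 kWh × $0.32/kWh = $1.82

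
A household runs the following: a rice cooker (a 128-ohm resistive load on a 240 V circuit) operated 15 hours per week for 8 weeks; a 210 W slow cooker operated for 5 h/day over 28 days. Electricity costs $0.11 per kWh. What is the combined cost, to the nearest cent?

$9.17

rice cooker: Power = V²/R = 240²/128 = 450 W = 0.45 kW
rice cooker: Runtime = 15 h/week × 8 weeks = 120 h
rice cooker: 0.45 kW × 120 h = 54 kWh
slow cooker: Runtime = 5 h/day × 28 days = 140 h
slow cooker: 0.21 kW × 140 h = 29.4 kWh
Total energy = 83.4 kWh
Cost = 83.4 × $0.11 = $9.17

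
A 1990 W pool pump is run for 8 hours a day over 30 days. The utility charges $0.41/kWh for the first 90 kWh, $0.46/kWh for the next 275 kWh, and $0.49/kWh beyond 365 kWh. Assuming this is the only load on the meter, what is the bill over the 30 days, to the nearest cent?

Runtime = 8 h/day × 30 days = 240 h
Energy = 1.99 kW × 240 h = 477.6 kWh
Tier 1 (0–90 kWh): 90 × $0.41 = $36.9
Tier 2 (90–365 kWh): 275 × $0.46 = $126.5
Above 365 kWh: 112.6 × $0.49 = $55.174
Bill = $218.57

$218.57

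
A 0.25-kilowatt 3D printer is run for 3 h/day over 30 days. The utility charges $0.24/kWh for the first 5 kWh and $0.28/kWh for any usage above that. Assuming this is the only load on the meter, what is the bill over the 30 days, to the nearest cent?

Runtime = 3 h/day × 30 days = 90 h
Energy = 0.25 kW × 90 h = 22.5 kWh
Tier 1 (0–5 kWh): 5 × $0.24 = $1.2
Above 5 kWh: 17.5 × $0.28 = $4.9
Bill = $6.10

$6.10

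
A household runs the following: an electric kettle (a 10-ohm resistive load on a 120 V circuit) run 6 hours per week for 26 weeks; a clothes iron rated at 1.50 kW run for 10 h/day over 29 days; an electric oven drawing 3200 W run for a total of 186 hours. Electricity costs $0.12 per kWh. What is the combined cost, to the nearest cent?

$150.58

electric kettle: Power = V²/R = 120²/10 = 1440 W = 1.44 kW
electric kettle: Runtime = 6 h/week × 26 weeks = 156 h
electric kettle: 1.44 kW × 156 h = 224.64 kWh
clothes iron: Runtime = 10 h/day × 29 days = 290 h
clothes iron: 1.5 kW × 290 h = 435 kWh
electric oven: 3.2 kW × 186 h = 595.2 kWh
Total energy = 1254.84 kWh
Cost = 1254.84 × $0.12 = $150.58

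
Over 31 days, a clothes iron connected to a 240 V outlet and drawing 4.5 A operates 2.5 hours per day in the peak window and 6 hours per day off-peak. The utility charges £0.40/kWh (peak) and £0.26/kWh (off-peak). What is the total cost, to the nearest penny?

Power = 4.5 A × 240 V = 1080 W = 1.08 kW
Peak energy = 1.08 kW × 2.5 h × 31 = 83.7 kWh
Off-peak energy = 1.08 kW × 6 h × 31 = 200.88 kWh
Cost = 83.7 × £0.40 + 200.88 × £0.26 = £33.48 + £52.2288 = £85.71

£85.71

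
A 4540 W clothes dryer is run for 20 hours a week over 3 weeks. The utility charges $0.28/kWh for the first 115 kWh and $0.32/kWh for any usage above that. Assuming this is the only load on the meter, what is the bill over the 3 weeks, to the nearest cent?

$82.57

Runtime = 20 h/week × 3 weeks = 60 h
Energy = 4.54 kW × 60 h = 272.4 kWh
Tier 1 (0–115 kWh): 115 × $0.28 = $32.2
Above 115 kWh: 157.4 × $0.32 = $50.368
Bill = $82.57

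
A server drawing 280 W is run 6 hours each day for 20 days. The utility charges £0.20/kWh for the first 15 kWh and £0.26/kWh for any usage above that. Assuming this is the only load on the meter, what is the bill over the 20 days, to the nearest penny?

Runtime = 6 h/day × 20 days = 120 h
Energy = 0.28 kW × 120 h = 33.6 kWh
Tier 1 (0–15 kWh): 15 × £0.20 = £3
Above 15 kWh: 18.6 × £0.26 = £4.836
Bill = £7.84

£7.84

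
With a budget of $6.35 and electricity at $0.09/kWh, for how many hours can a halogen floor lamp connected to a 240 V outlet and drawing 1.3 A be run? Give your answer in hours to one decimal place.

226.1 h

Power = 1.3 A × 240 V = 312 W = 0.312 kW
Energy available = $6.35 ÷ $0.09/kWh = 70.5556 kWh
Hours = 70.5556 kWh ÷ 0.312 kW = 226.1 h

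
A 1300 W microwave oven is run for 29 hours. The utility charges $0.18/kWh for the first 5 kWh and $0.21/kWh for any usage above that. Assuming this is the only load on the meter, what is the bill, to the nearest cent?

$7.77

Energy = 1.3 kW × 29 h = 37.7 kWh
Tier 1 (0–5 kWh): 5 × $0.18 = $0.9
Above 5 kWh: 32.7 × $0.21 = $6.867
Bill = $7.77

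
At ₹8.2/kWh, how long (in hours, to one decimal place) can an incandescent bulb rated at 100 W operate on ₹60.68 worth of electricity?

74.0 h

Energy available = ₹60.68 ÷ ₹8.2/kWh = 7.4 kWh
Hours = 7.4 kWh ÷ 0.1 kW = 74.0 h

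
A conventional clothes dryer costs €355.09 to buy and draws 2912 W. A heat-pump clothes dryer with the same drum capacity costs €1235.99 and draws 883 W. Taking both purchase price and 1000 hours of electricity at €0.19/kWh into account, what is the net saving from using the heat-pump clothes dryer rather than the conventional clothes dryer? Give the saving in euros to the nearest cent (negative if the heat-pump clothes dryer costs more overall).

-€495.39

conventional clothes dryer: €355.09 + (2912/1000) kW × 1000 h × €0.19 = €355.09 + €553.28 = €908.37
heat-pump clothes dryer: €1235.99 + (883/1000) kW × 1000 h × €0.19 = €1235.99 + €167.77 = €1403.76
Saving = €908.37 − €1403.76 = −€495.39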